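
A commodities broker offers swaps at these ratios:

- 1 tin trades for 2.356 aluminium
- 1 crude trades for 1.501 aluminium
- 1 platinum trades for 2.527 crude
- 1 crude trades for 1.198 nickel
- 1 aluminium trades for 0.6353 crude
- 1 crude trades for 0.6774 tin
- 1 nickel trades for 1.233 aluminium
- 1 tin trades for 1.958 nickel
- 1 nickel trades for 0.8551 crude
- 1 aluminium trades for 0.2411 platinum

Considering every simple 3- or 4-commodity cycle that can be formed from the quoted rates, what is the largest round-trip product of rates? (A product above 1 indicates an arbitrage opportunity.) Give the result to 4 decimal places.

tin→nickel→crude→tin: 1.958 × 0.8551 × 0.6774 = 1.13416
tin→nickel→aluminium→crude→tin: 1.958 × 1.233 × 0.6353 × 0.6774 = 1.03896
tin→aluminium→crude→tin: 2.356 × 0.6353 × 0.6774 = 1.01391
tin→aluminium→platinum→crude→tin: 2.356 × 0.2411 × 2.527 × 0.6774 = 0.97235
nickel→aluminium→crude→nickel: 1.233 × 0.6353 × 1.198 = 0.93842
platinum→crude→aluminium→platinum: 2.527 × 1.501 × 0.2411 = 0.91450
nickel→aluminium→platinum→crude→nickel: 1.233 × 0.2411 × 2.527 × 1.198 = 0.89996
Maximum is tin→nickel→crude→tin at 1.1342; arbitrage exists.

1.1342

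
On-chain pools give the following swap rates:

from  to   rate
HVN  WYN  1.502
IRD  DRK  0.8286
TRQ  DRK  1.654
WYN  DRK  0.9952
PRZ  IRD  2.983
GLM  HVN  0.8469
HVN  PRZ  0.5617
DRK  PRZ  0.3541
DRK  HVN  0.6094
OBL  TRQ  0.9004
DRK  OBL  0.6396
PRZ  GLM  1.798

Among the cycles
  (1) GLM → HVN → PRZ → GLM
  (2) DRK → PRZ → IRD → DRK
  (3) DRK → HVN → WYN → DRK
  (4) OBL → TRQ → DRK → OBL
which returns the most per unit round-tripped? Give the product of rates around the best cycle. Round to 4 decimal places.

(1) 0.8469 × 0.5617 × 1.798 = 0.85532
(2) 0.3541 × 2.983 × 0.8286 = 0.87523
(3) 0.6094 × 1.502 × 0.9952 = 0.91093
(4) 0.9004 × 1.654 × 0.6396 = 0.95253
Highest is cycle (4) at 0.9525 (≤1, no arbitrage).

0.9525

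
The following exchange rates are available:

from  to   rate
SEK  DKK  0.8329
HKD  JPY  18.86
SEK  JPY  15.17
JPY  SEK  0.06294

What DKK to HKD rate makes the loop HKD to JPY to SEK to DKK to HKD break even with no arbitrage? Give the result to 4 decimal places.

Known legs of the cycle: 18.86 × 0.06294 × 0.8329 = 0.98869261236
For no arbitrage the full-cycle product must be 1, so the missing rate is 1 / 0.98869261236 ≈ 1.011437.

1.0114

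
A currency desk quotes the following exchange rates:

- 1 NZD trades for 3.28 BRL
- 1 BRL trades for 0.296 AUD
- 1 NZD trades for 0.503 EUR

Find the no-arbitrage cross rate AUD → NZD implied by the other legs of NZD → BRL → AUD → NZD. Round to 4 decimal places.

1.0300

Known legs of the cycle: 3.28 × 0.296 = 0.97088
For no arbitrage the full-cycle product must be 1, so the missing rate is 1 / 0.97088 ≈ 1.029993.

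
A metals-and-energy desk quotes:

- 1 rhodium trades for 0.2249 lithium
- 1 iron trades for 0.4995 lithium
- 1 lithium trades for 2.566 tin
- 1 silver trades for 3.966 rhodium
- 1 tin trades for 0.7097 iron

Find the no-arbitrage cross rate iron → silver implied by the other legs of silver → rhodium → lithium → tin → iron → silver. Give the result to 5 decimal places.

Known legs of the cycle: 3.966 × 0.2249 × 2.566 × 0.7097 = 1.62432759559668
For no arbitrage the full-cycle product must be 1, so the missing rate is 1 / 1.62432759559668 ≈ 0.6156394.

0.61564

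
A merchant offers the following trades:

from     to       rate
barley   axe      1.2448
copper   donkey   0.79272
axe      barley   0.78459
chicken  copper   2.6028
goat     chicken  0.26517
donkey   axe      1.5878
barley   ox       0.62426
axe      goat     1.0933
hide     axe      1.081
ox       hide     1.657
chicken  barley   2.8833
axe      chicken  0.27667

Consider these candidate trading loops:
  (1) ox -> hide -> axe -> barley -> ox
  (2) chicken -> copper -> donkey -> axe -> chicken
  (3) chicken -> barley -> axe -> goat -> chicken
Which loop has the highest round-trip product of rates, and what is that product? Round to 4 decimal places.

(1) 1.657 × 1.081 × 0.78459 × 0.62426 = 0.87732
(2) 2.6028 × 0.79272 × 1.5878 × 0.27667 = 0.90640
(3) 2.8833 × 1.2448 × 1.0933 × 0.26517 = 1.04053
Highest is cycle (3) at 1.0405 (>1, arbitrage).

1.0405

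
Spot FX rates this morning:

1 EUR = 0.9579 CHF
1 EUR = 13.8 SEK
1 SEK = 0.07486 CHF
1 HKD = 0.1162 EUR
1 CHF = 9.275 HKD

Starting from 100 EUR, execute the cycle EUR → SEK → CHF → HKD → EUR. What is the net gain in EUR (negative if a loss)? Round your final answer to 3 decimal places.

100 EUR × 13.8 = 1380 SEK
1380 SEK × 0.07486 = 103.3068 CHF
103.3068 CHF × 9.275 = 958.17057 HKD
958.17057 HKD × 0.1162 = 111.339420234 EUR
Net change: 111.339420234 − 100 = 11.339420234 EUR

11.339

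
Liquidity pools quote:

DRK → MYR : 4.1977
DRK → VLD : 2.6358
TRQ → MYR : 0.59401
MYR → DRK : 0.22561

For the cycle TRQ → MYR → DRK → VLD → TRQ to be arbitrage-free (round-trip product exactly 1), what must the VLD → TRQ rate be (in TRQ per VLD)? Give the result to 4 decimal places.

2.8310

Known legs of the cycle: 0.59401 × 0.22561 × 2.6358 = 0.35323567240038
For no arbitrage the full-cycle product must be 1, so the missing rate is 1 / 0.35323567240038 ≈ 2.830971.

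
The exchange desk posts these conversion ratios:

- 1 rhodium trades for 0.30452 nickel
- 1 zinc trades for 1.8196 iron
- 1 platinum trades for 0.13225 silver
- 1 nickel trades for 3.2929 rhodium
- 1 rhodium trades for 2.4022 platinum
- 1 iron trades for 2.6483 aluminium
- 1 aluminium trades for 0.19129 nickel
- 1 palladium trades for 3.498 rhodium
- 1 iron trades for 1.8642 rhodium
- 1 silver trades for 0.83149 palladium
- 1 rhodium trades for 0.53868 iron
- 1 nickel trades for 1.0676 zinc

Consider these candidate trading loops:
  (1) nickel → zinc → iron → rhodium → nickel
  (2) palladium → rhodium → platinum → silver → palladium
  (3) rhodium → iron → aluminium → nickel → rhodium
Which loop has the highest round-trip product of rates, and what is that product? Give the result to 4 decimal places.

1.1028

(1) 1.0676 × 1.8196 × 1.8642 × 0.30452 = 1.10279
(2) 3.498 × 2.4022 × 0.13225 × 0.83149 = 0.92402
(3) 0.53868 × 2.6483 × 0.19129 × 3.2929 = 0.89861
Highest is cycle (1) at 1.1028 (>1, arbitrage).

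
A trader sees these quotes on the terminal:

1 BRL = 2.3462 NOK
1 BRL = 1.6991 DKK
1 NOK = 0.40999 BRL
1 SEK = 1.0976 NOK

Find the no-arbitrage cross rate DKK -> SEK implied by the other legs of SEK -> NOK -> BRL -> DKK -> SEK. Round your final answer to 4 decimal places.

1.3079

Known legs of the cycle: 1.0976 × 0.40999 × 1.6991 = 0.7646035362784
For no arbitrage the full-cycle product must be 1, so the missing rate is 1 / 0.7646035362784 ≈ 1.307867.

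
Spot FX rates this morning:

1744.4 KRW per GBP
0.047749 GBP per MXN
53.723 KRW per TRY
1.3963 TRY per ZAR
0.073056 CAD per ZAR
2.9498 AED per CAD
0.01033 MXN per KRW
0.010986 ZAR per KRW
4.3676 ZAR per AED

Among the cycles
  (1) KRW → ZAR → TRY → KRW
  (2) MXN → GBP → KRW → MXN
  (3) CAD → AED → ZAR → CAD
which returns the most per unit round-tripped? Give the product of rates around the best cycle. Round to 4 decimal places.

0.9412

(1) 0.010986 × 1.3963 × 53.723 = 0.82410
(2) 0.047749 × 1744.4 × 0.01033 = 0.86042
(3) 2.9498 × 4.3676 × 0.073056 = 0.94122
Highest is cycle (3) at 0.9412 (≤1, no arbitrage).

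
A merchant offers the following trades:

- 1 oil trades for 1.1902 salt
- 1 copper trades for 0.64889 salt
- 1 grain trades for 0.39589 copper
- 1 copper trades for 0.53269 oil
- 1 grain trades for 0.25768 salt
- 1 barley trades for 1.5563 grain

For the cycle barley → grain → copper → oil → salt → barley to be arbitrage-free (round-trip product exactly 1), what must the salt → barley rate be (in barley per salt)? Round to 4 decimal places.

Known legs of the cycle: 1.5563 × 0.39589 × 0.53269 × 1.1902 = 0.390627072790110266
For no arbitrage the full-cycle product must be 1, so the missing rate is 1 / 0.390627072790110266 ≈ 2.559986.

2.5600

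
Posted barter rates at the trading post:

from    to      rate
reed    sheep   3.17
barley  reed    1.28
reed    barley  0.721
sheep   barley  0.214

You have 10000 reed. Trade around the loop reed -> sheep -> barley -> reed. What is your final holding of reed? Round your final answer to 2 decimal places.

8683.26

10000 reed × 3.17 = 31700 sheep
31700 sheep × 0.214 = 6783.8 barley
6783.8 barley × 1.28 = 8683.264 reed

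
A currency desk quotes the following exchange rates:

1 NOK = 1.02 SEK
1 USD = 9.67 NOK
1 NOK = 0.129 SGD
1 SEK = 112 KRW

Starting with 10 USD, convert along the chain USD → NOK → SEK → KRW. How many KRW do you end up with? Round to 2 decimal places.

10 USD × 9.67 = 96.7 NOK
96.7 NOK × 1.02 = 98.634 SEK
98.634 SEK × 112 = 11047.008 KRW

11047.01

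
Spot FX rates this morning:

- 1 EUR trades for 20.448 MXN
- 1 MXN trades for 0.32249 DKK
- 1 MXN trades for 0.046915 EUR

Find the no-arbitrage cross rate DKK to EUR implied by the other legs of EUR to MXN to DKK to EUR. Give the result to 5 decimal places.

Known legs of the cycle: 20.448 × 0.32249 = 6.59427552
For no arbitrage the full-cycle product must be 1, so the missing rate is 1 / 6.59427552 ≈ 0.1516467.

0.15165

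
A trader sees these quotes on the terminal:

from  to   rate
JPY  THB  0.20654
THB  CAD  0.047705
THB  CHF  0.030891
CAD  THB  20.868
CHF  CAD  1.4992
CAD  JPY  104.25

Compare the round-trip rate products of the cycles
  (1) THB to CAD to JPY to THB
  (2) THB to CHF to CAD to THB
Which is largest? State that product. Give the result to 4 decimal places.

(1) 0.047705 × 104.25 × 0.20654 = 1.02717
(2) 0.030891 × 1.4992 × 20.868 = 0.96643
Highest is cycle (1) at 1.0272 (>1, arbitrage).

1.0272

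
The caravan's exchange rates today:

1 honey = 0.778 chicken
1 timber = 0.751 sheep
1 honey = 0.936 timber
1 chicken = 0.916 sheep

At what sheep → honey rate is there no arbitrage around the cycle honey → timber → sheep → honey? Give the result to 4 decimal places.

Known legs of the cycle: 0.936 × 0.751 = 0.702936
For no arbitrage the full-cycle product must be 1, so the missing rate is 1 / 0.702936 ≈ 1.422605.

1.4226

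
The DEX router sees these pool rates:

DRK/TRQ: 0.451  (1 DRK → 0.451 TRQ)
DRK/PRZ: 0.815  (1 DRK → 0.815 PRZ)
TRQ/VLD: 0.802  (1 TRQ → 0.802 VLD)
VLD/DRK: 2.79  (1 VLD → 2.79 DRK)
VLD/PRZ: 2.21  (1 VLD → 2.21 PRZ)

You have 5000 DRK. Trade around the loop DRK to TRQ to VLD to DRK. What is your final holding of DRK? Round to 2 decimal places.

5000 DRK × 0.451 = 2255 TRQ
2255 TRQ × 0.802 = 1808.51 VLD
1808.51 VLD × 2.79 = 5045.7429 DRK

5045.74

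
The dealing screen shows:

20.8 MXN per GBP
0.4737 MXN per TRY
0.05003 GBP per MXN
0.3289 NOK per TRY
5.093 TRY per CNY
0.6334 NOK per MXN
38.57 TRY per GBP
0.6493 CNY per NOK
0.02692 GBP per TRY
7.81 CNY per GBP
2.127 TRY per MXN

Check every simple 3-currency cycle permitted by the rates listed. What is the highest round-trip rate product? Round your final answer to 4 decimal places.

MXN→TRY→GBP→MXN: 2.127 × 0.02692 × 20.8 = 1.19098
CNY→TRY→NOK→CNY: 5.093 × 0.3289 × 0.6493 = 1.08763
CNY→TRY→GBP→CNY: 5.093 × 0.02692 × 7.81 = 1.07078
MXN→GBP→TRY→MXN: 0.05003 × 38.57 × 0.4737 = 0.91408
Maximum is MXN→TRY→GBP→MXN at 1.1910; arbitrage exists.

1.1910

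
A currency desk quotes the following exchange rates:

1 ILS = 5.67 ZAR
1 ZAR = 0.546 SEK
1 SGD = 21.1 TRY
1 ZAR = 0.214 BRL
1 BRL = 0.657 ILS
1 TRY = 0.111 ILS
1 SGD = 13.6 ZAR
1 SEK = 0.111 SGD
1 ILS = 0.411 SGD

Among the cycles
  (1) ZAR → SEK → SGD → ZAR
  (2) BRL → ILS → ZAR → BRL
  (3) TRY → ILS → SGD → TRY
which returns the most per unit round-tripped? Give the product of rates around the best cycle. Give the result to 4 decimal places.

(1) 0.546 × 0.111 × 13.6 = 0.82424
(2) 0.657 × 5.67 × 0.214 = 0.79719
(3) 0.111 × 0.411 × 21.1 = 0.96260
Highest is cycle (3) at 0.9626 (≤1, no arbitrage).

0.9626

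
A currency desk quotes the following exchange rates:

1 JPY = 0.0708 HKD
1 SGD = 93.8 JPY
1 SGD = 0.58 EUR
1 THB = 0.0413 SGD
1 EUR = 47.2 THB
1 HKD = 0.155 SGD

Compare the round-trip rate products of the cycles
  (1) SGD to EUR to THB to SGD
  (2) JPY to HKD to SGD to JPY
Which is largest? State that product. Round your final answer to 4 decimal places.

1.1306

(1) 0.58 × 47.2 × 0.0413 = 1.13063
(2) 0.0708 × 0.155 × 93.8 = 1.02936
Highest is cycle (1) at 1.1306 (>1, arbitrage).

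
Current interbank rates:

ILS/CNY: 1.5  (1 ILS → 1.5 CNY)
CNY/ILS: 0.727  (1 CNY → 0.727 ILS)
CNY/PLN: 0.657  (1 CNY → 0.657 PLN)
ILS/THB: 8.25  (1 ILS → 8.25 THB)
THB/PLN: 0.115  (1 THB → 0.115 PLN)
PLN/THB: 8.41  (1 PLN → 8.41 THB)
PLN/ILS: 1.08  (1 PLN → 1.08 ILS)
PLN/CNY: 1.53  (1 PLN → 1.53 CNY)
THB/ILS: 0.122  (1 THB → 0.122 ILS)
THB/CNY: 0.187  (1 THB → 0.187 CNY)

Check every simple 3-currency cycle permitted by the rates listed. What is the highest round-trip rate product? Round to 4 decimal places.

1.1216

ILS→THB→CNY→ILS: 8.25 × 0.187 × 0.727 = 1.12158
ILS→CNY→PLN→ILS: 1.5 × 0.657 × 1.08 = 1.06434
THB→CNY→PLN→THB: 0.187 × 0.657 × 8.41 = 1.03324
ILS→THB→PLN→ILS: 8.25 × 0.115 × 1.08 = 1.02465
Maximum is ILS→THB→CNY→ILS at 1.1216; arbitrage exists.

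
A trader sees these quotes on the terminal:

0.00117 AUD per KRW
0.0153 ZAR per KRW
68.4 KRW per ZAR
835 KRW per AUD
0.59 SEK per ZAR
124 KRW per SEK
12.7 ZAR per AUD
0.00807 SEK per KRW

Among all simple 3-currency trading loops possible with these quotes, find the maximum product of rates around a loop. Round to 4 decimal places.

1.1193

SEK→KRW→ZAR→SEK: 124 × 0.0153 × 0.59 = 1.11935
ZAR→KRW→AUD→ZAR: 68.4 × 0.00117 × 12.7 = 1.01636
Maximum is SEK→KRW→ZAR→SEK at 1.1193; arbitrage exists.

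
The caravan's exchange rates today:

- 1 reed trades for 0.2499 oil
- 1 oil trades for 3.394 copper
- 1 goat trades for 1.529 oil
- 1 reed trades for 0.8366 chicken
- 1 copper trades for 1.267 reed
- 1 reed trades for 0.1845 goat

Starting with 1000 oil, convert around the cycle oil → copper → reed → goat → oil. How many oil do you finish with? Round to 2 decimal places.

1213.09

1000 oil × 3.394 = 3394 copper
3394 copper × 1.267 = 4300.198 reed
4300.198 reed × 0.1845 = 793.386531 goat
793.386531 goat × 1.529 = 1213.088005899 oil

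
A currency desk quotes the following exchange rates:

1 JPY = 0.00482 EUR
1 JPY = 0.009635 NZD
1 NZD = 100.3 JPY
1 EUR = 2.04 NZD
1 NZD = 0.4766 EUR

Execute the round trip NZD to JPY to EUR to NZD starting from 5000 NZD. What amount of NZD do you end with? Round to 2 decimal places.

4931.15

5000 NZD × 100.3 = 501500 JPY
501500 JPY × 0.00482 = 2417.23 EUR
2417.23 EUR × 2.04 = 4931.1492 NZD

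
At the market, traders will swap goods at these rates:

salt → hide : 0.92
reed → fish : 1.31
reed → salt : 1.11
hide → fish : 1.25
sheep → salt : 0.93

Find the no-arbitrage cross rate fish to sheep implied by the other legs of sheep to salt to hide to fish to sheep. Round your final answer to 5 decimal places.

Known legs of the cycle: 0.93 × 0.92 × 1.25 = 1.0695
For no arbitrage the full-cycle product must be 1, so the missing rate is 1 / 1.0695 ≈ 0.9350164.

0.93502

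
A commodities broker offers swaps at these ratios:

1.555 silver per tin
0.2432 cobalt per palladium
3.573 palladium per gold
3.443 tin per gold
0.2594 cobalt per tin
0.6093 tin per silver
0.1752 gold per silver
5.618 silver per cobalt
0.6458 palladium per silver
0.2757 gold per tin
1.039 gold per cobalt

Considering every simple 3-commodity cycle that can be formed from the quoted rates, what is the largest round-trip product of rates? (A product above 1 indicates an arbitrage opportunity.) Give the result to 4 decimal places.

tin→silver→gold→tin: 1.555 × 0.1752 × 3.443 = 0.93800
cobalt→gold→tin→cobalt: 1.039 × 3.443 × 0.2594 = 0.92795
cobalt→gold→palladium→cobalt: 1.039 × 3.573 × 0.2432 = 0.90284
cobalt→silver→tin→cobalt: 5.618 × 0.6093 × 0.2594 = 0.88794
cobalt→silver→palladium→cobalt: 5.618 × 0.6458 × 0.2432 = 0.88235
Maximum is tin→silver→gold→tin at 0.9380; no arbitrage — every cycle loses value.

0.9380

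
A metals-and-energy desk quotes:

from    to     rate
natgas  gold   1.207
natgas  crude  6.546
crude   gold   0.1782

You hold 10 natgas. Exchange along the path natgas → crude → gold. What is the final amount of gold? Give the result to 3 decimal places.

10 natgas × 6.546 = 65.46 crude
65.46 crude × 0.1782 = 11.664972 gold

11.665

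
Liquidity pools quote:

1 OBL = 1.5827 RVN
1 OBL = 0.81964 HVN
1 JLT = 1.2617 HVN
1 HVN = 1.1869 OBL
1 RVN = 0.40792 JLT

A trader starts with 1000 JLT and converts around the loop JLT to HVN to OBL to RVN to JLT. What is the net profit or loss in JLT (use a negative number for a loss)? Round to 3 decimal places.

-33.184

1000 JLT × 1.2617 = 1261.7 HVN
1261.7 HVN × 1.1869 = 1497.51173 OBL
1497.51173 OBL × 1.5827 = 2370.111815071 RVN
2370.111815071 RVN × 0.40792 = 966.81601160376232 JLT
Net change: 966.81601160376232 − 1000 = -33.18398839623768 JLT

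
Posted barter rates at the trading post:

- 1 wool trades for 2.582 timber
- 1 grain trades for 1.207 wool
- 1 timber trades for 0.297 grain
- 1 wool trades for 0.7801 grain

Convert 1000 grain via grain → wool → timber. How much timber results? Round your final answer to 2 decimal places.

3116.47

1000 grain × 1.207 = 1207 wool
1207 wool × 2.582 = 3116.474 timber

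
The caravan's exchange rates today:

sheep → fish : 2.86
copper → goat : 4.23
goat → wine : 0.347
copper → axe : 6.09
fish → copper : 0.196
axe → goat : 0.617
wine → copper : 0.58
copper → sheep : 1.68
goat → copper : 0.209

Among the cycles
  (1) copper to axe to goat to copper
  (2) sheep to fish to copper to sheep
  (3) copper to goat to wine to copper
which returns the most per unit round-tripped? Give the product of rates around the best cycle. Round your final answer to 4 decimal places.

0.9417

(1) 6.09 × 0.617 × 0.209 = 0.78532
(2) 2.86 × 0.196 × 1.68 = 0.94174
(3) 4.23 × 0.347 × 0.58 = 0.85133
Highest is cycle (2) at 0.9417 (≤1, no arbitrage).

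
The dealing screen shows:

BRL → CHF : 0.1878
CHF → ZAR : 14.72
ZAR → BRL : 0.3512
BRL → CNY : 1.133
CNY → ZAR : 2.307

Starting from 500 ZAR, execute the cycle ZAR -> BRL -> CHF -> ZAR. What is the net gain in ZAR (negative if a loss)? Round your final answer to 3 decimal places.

500 ZAR × 0.3512 = 175.6 BRL
175.6 BRL × 0.1878 = 32.97768 CHF
32.97768 CHF × 14.72 = 485.4314496 ZAR
Net change: 485.4314496 − 500 = -14.5685504 ZAR

-14.569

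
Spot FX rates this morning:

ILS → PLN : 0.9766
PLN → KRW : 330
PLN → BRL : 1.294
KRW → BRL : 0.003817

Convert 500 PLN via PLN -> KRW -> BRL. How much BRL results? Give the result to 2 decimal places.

629.81

500 PLN × 330 = 165000 KRW
165000 KRW × 0.003817 = 629.805 BRL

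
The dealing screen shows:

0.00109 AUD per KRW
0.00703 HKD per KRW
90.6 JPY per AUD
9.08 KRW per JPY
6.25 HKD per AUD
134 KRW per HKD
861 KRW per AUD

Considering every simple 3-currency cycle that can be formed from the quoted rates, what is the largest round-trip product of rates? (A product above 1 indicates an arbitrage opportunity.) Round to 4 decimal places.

KRW→AUD→HKD→KRW: 0.00109 × 6.25 × 134 = 0.91288
KRW→AUD→JPY→KRW: 0.00109 × 90.6 × 9.08 = 0.89669
Maximum is KRW→AUD→HKD→KRW at 0.9129; no arbitrage — every cycle loses value.

0.9129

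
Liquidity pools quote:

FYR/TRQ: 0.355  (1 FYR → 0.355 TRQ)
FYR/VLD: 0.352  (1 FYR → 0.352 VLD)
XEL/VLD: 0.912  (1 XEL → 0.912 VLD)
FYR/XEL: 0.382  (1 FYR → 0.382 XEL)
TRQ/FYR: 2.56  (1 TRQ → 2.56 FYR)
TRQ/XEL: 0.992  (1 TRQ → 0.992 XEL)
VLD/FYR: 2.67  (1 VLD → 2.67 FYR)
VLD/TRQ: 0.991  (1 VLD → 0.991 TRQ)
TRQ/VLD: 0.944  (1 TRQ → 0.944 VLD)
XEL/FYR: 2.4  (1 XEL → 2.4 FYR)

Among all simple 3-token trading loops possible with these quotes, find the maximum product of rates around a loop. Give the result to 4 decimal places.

VLD→FYR→XEL→VLD: 2.67 × 0.382 × 0.912 = 0.93019
VLD→TRQ→XEL→VLD: 0.991 × 0.992 × 0.912 = 0.89656
VLD→FYR→TRQ→VLD: 2.67 × 0.355 × 0.944 = 0.89477
VLD→TRQ→FYR→VLD: 0.991 × 2.56 × 0.352 = 0.89301
FYR→TRQ→XEL→FYR: 0.355 × 0.992 × 2.4 = 0.84518
Maximum is VLD→FYR→XEL→VLD at 0.9302; no arbitrage — every cycle loses value.

0.9302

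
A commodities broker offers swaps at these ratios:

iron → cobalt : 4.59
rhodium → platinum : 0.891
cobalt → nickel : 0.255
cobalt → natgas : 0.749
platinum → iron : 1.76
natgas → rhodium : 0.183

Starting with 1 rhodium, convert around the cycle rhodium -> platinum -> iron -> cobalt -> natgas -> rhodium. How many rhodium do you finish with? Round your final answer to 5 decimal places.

1 rhodium × 0.891 = 0.891 platinum
0.891 platinum × 1.76 = 1.56816 iron
1.56816 iron × 4.59 = 7.1978544 cobalt
7.1978544 cobalt × 0.749 = 5.3911929456 natgas
5.3911929456 natgas × 0.183 = 0.9865883090448 rhodium

0.98659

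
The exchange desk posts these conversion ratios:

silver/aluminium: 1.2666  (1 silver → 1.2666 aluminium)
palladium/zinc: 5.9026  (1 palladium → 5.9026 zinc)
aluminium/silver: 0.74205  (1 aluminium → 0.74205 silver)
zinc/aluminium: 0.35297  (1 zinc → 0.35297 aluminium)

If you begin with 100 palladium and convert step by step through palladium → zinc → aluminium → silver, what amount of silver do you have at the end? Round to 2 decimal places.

154.60

100 palladium × 5.9026 = 590.26 zinc
590.26 zinc × 0.35297 = 208.3440722 aluminium
208.3440722 aluminium × 0.74205 = 154.60171877601 silver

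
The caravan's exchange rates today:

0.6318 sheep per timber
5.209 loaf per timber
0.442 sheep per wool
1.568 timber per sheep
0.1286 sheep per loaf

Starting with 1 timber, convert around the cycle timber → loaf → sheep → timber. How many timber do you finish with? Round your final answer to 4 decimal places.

1 timber × 5.209 = 5.209 loaf
5.209 loaf × 0.1286 = 0.6698774 sheep
0.6698774 sheep × 1.568 = 1.0503677632 timber

1.0504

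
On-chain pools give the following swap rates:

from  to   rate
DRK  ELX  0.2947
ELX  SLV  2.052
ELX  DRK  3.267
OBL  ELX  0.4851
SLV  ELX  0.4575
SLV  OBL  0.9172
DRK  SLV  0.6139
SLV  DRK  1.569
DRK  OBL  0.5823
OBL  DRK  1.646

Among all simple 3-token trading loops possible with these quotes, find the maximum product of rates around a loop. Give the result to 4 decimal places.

0.9488

SLV→DRK→ELX→SLV: 1.569 × 0.2947 × 2.052 = 0.94881
SLV→OBL→DRK→SLV: 0.9172 × 1.646 × 0.6139 = 0.92681
DRK→OBL→ELX→DRK: 0.5823 × 0.4851 × 3.267 = 0.92284
SLV→ELX→DRK→SLV: 0.4575 × 3.267 × 0.6139 = 0.91757
SLV→OBL→ELX→SLV: 0.9172 × 0.4851 × 2.052 = 0.91300
Maximum is SLV→DRK→ELX→SLV at 0.9488; no arbitrage — every cycle loses value.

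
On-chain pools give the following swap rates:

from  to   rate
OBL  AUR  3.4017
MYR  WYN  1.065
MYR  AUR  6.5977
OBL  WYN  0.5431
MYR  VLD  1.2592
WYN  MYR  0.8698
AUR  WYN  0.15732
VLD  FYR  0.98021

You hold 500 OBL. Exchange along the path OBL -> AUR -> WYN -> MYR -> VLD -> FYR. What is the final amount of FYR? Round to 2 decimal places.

287.27

500 OBL × 3.4017 = 1700.85 AUR
1700.85 AUR × 0.15732 = 267.577722 WYN
267.577722 WYN × 0.8698 = 232.7391025956 MYR
232.7391025956 MYR × 1.2592 = 293.06507798837952 VLD
293.06507798837952 VLD × 0.98021 = 287.2653200949894892992 FYR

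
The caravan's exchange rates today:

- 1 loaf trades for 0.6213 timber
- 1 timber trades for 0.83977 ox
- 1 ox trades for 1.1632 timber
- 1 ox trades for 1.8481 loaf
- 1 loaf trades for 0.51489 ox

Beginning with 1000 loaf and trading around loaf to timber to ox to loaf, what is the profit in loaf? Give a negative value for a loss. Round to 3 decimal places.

1000 loaf × 0.6213 = 621.3 timber
621.3 timber × 0.83977 = 521.749101 ox
521.749101 ox × 1.8481 = 964.2445135581 loaf
Net change: 964.2445135581 − 1000 = -35.7554864419 loaf

-35.755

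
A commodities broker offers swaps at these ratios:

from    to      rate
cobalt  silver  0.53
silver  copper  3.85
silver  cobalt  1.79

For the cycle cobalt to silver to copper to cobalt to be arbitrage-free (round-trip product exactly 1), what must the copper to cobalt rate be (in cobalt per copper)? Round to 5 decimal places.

Known legs of the cycle: 0.53 × 3.85 = 2.0405
For no arbitrage the full-cycle product must be 1, so the missing rate is 1 / 2.0405 ≈ 0.4900760.

0.49008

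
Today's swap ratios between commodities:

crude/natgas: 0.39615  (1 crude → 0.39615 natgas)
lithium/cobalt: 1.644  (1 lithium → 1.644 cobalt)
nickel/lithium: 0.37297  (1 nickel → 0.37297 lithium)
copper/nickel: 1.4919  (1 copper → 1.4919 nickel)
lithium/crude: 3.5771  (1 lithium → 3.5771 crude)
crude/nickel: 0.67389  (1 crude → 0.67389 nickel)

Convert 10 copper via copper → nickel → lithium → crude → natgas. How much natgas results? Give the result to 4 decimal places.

7.8850

10 copper × 1.4919 = 14.919 nickel
14.919 nickel × 0.37297 = 5.56433943 lithium
5.56433943 lithium × 3.5771 = 19.904198575053 crude
19.904198575053 crude × 0.39615 = 7.88504826550724595 natgas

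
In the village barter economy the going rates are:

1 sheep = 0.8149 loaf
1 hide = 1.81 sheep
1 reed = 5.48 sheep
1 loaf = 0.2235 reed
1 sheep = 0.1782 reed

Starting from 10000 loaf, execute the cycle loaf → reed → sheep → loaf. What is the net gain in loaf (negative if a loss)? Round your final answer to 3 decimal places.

-19.268

10000 loaf × 0.2235 = 2235 reed
2235 reed × 5.48 = 12247.8 sheep
12247.8 sheep × 0.8149 = 9980.73222 loaf
Net change: 9980.73222 − 10000 = -19.26778 loaf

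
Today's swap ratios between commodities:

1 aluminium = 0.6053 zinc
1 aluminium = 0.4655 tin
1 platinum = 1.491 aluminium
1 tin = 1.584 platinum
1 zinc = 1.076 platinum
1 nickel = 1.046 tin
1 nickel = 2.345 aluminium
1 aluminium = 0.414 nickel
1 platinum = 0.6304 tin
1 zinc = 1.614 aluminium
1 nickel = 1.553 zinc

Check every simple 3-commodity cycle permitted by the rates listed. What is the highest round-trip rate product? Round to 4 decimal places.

platinum→aluminium→tin→platinum: 1.491 × 0.4655 × 1.584 = 1.09939
zinc→aluminium→nickel→zinc: 1.614 × 0.414 × 1.553 = 1.03771
platinum→aluminium→zinc→platinum: 1.491 × 0.6053 × 1.076 = 0.97109
Maximum is platinum→aluminium→tin→platinum at 1.0994; arbitrage exists.

1.0994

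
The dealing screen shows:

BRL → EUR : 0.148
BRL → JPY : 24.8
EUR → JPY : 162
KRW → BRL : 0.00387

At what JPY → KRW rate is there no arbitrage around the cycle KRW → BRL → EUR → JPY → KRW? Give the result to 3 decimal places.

Known legs of the cycle: 0.00387 × 0.148 × 162 = 0.09278712
For no arbitrage the full-cycle product must be 1, so the missing rate is 1 / 0.09278712 ≈ 10.77736.

10.777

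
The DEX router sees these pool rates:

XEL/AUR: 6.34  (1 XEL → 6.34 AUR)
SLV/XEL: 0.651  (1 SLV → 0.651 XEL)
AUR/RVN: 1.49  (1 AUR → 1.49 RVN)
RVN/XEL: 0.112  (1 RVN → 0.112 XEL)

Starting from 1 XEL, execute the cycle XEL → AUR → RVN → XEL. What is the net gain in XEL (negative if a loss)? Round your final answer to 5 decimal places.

1 XEL × 6.34 = 6.34 AUR
6.34 AUR × 1.49 = 9.4466 RVN
9.4466 RVN × 0.112 = 1.0580192 XEL
Net change: 1.0580192 − 1 = 0.0580192 XEL

0.05802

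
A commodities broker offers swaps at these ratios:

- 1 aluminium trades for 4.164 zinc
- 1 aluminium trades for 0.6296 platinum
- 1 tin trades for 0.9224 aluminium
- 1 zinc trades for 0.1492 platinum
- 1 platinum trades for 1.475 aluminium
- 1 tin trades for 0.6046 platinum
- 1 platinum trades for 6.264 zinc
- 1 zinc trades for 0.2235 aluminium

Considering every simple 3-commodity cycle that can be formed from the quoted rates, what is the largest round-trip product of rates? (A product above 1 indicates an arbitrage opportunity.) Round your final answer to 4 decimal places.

0.9164

aluminium→zinc→platinum→aluminium: 4.164 × 0.1492 × 1.475 = 0.91637
aluminium→platinum→zinc→aluminium: 0.6296 × 6.264 × 0.2235 = 0.88144
Maximum is aluminium→zinc→platinum→aluminium at 0.9164; no arbitrage — every cycle loses value.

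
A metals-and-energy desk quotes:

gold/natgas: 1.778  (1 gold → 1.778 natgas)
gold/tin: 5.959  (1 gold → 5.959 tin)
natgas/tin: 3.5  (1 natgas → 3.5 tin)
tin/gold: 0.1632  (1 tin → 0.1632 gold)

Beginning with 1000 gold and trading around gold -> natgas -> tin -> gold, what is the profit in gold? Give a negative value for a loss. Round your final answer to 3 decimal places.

1000 gold × 1.778 = 1778 natgas
1778 natgas × 3.5 = 6223 tin
6223 tin × 0.1632 = 1015.5936 gold
Net change: 1015.5936 − 1000 = 15.5936 gold

15.594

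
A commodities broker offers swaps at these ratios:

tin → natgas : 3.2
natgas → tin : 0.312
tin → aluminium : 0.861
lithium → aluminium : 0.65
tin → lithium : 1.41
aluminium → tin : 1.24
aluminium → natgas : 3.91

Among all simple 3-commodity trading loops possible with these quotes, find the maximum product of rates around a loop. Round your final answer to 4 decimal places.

tin→lithium→aluminium→tin: 1.41 × 0.65 × 1.24 = 1.13646
tin→aluminium→natgas→tin: 0.861 × 3.91 × 0.312 = 1.05035
Maximum is tin→lithium→aluminium→tin at 1.1365; arbitrage exists.

1.1365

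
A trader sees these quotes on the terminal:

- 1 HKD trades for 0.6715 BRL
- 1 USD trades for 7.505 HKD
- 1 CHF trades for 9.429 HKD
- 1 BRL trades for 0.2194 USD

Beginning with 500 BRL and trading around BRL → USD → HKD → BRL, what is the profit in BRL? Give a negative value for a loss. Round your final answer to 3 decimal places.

52.845

500 BRL × 0.2194 = 109.7 USD
109.7 USD × 7.505 = 823.2985 HKD
823.2985 HKD × 0.6715 = 552.84494275 BRL
Net change: 552.84494275 − 500 = 52.84494275 BRL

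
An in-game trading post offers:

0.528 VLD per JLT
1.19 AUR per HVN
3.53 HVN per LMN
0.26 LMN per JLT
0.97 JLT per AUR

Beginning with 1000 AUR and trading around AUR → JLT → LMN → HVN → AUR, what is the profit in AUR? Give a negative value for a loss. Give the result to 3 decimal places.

59.417

1000 AUR × 0.97 = 970 JLT
970 JLT × 0.26 = 252.2 LMN
252.2 LMN × 3.53 = 890.266 HVN
890.266 HVN × 1.19 = 1059.41654 AUR
Net change: 1059.41654 − 1000 = 59.41654 AUR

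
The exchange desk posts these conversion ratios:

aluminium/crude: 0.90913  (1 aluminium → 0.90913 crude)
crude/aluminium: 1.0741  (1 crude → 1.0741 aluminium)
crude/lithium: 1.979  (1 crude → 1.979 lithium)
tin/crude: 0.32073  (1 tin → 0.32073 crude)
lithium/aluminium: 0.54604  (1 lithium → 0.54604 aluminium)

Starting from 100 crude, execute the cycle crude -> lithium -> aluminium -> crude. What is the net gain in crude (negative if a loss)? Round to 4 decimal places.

100 crude × 1.979 = 197.9 lithium
197.9 lithium × 0.54604 = 108.061316 aluminium
108.061316 aluminium × 0.90913 = 98.24178421508 crude
Net change: 98.24178421508 − 100 = -1.75821578492 crude

-1.7582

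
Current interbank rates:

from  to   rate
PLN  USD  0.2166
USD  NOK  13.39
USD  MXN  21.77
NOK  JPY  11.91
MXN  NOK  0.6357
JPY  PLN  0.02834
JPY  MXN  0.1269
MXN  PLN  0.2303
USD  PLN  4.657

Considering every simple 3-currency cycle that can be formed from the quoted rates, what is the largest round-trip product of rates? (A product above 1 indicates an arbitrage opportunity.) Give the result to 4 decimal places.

MXN→PLN→USD→MXN: 0.2303 × 0.2166 × 21.77 = 1.08595
JPY→MXN→NOK→JPY: 0.1269 × 0.6357 × 11.91 = 0.96078
Maximum is MXN→PLN→USD→MXN at 1.0860; arbitrage exists.

1.0860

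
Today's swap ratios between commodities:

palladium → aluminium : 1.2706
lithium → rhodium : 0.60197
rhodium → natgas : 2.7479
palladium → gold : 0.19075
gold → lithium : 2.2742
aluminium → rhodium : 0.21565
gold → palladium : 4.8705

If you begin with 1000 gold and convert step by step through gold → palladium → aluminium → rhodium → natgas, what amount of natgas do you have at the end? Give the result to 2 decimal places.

3667.18

1000 gold × 4.8705 = 4870.5 palladium
4870.5 palladium × 1.2706 = 6188.4573 aluminium
6188.4573 aluminium × 0.21565 = 1334.540816745 rhodium
1334.540816745 rhodium × 2.7479 = 3667.1847103335855 natgas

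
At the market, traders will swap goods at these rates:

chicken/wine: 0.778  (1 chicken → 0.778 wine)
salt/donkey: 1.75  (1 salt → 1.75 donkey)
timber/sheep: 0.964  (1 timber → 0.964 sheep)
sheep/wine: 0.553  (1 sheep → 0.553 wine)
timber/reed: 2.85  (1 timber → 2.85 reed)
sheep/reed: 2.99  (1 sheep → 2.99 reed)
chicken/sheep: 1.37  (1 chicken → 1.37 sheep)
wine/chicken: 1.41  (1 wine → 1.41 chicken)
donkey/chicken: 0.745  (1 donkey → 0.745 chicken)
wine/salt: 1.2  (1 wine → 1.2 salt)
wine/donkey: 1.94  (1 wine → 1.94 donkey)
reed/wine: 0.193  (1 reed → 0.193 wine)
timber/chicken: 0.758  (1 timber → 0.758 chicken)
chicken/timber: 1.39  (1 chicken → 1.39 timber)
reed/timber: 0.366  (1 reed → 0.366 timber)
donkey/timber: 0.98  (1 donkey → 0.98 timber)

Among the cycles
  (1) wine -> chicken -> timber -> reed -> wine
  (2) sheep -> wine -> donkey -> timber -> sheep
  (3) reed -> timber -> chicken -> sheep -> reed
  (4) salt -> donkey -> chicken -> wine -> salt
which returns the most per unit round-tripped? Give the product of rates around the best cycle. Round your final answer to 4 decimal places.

(1) 1.41 × 1.39 × 2.85 × 0.193 = 1.07804
(2) 0.553 × 1.94 × 0.98 × 0.964 = 1.01351
(3) 0.366 × 0.758 × 1.37 × 2.99 = 1.13643
(4) 1.75 × 0.745 × 0.778 × 1.2 = 1.21718
Highest is cycle (4) at 1.2172 (>1, arbitrage).

1.2172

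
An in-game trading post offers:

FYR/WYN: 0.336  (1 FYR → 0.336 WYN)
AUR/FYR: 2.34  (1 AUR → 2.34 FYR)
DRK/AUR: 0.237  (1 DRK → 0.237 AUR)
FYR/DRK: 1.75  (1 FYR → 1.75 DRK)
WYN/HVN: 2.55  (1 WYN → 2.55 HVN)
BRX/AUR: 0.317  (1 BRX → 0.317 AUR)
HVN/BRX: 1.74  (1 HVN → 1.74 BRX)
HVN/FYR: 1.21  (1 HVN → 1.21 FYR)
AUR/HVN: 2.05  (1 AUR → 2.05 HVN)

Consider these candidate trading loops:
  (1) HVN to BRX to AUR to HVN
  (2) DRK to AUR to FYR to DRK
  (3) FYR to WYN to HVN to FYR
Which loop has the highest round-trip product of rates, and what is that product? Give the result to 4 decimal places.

(1) 1.74 × 0.317 × 2.05 = 1.13074
(2) 0.237 × 2.34 × 1.75 = 0.97052
(3) 0.336 × 2.55 × 1.21 = 1.03673
Highest is cycle (1) at 1.1307 (>1, arbitrage).

1.1307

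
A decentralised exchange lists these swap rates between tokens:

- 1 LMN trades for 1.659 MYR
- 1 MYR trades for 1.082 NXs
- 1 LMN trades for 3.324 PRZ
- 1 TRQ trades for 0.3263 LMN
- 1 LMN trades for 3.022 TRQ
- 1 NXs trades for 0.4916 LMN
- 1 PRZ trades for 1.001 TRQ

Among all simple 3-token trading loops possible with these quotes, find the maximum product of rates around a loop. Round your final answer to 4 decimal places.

TRQ→LMN→PRZ→TRQ: 0.3263 × 3.324 × 1.001 = 1.08571
MYR→NXs→LMN→MYR: 1.082 × 0.4916 × 1.659 = 0.88244
Maximum is TRQ→LMN→PRZ→TRQ at 1.0857; arbitrage exists.

1.0857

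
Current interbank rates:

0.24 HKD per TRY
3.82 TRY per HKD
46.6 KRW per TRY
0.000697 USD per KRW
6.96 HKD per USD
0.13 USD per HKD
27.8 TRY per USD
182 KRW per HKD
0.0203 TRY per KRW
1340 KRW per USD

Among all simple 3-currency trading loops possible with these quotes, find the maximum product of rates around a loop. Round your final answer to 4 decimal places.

0.9029

USD→TRY→KRW→USD: 27.8 × 46.6 × 0.000697 = 0.90295
HKD→KRW→TRY→HKD: 182 × 0.0203 × 0.24 = 0.88670
USD→HKD→KRW→USD: 6.96 × 182 × 0.000697 = 0.88290
USD→TRY→HKD→USD: 27.8 × 0.24 × 0.13 = 0.86736
Maximum is USD→TRY→KRW→USD at 0.9029; no arbitrage — every cycle loses value.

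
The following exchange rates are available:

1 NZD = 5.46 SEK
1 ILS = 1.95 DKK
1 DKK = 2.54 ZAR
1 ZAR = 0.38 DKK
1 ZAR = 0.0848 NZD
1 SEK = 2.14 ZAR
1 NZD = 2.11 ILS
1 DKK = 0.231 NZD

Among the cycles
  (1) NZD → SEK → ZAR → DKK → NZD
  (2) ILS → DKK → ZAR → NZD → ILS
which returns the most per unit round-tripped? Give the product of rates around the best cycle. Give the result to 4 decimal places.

(1) 5.46 × 2.14 × 0.38 × 0.231 = 1.02566
(2) 1.95 × 2.54 × 0.0848 × 2.11 = 0.88623
Highest is cycle (1) at 1.0257 (>1, arbitrage).

1.0257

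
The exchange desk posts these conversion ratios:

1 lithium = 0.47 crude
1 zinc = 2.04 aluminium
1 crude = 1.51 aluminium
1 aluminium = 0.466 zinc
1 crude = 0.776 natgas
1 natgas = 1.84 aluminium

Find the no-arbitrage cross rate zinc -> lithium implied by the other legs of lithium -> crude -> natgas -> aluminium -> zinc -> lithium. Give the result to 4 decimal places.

Known legs of the cycle: 0.47 × 0.776 × 1.84 × 0.466 = 0.3127255168
For no arbitrage the full-cycle product must be 1, so the missing rate is 1 / 0.3127255168 ≈ 3.197692.

3.1977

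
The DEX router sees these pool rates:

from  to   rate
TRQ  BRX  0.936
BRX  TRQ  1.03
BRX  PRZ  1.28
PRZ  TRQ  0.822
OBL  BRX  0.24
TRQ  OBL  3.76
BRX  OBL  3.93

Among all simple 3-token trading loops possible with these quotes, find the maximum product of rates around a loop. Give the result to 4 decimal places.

0.9848

BRX→PRZ→TRQ→BRX: 1.28 × 0.822 × 0.936 = 0.98482
BRX→TRQ→OBL→BRX: 1.03 × 3.76 × 0.24 = 0.92947
Maximum is BRX→PRZ→TRQ→BRX at 0.9848; no arbitrage — every cycle loses value.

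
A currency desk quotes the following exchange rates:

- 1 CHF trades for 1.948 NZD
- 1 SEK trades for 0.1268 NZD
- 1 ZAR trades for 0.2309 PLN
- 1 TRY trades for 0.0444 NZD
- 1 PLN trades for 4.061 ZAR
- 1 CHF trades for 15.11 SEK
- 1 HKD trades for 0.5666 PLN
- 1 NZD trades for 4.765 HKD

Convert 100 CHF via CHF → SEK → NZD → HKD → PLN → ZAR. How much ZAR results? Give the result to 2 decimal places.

2100.66

100 CHF × 15.11 = 1511 SEK
1511 SEK × 0.1268 = 191.5948 NZD
191.5948 NZD × 4.765 = 912.949222 HKD
912.949222 HKD × 0.5666 = 517.2770291852 PLN
517.2770291852 PLN × 4.061 = 2100.6620155210972 ZAR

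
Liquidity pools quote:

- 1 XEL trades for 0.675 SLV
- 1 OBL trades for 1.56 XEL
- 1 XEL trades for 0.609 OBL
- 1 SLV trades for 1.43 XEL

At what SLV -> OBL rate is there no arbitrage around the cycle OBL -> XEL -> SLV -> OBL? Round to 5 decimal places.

0.94967

Known legs of the cycle: 1.56 × 0.675 = 1.053
For no arbitrage the full-cycle product must be 1, so the missing rate is 1 / 1.053 ≈ 0.9496676.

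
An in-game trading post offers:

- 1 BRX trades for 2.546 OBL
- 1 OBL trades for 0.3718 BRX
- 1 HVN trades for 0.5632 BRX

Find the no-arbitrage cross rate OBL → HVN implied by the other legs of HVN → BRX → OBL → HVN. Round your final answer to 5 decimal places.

0.69740

Known legs of the cycle: 0.5632 × 2.546 = 1.4339072
For no arbitrage the full-cycle product must be 1, so the missing rate is 1 / 1.4339072 ≈ 0.6973952.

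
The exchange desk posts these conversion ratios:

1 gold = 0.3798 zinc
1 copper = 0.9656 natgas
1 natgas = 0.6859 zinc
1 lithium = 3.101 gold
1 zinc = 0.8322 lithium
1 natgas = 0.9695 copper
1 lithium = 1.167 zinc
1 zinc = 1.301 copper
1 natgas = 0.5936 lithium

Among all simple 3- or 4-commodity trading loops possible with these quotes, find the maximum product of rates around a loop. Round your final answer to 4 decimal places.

zinc→lithium→gold→zinc: 0.8322 × 3.101 × 0.3798 = 0.98013
zinc→copper→natgas→lithium→zinc: 1.301 × 0.9656 × 0.5936 × 1.167 = 0.87024
zinc→copper→natgas→zinc: 1.301 × 0.9656 × 0.6859 = 0.86166
Maximum is zinc→lithium→gold→zinc at 0.9801; no arbitrage — every cycle loses value.

0.9801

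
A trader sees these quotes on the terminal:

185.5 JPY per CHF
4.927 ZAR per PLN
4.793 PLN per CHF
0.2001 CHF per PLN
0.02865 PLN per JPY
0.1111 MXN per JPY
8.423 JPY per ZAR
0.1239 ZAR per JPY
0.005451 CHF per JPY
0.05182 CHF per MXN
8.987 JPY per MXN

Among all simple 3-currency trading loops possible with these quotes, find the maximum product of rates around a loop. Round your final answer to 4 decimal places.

JPY→PLN→ZAR→JPY: 0.02865 × 4.927 × 8.423 = 1.18898
JPY→MXN→CHF→JPY: 0.1111 × 0.05182 × 185.5 = 1.06796
JPY→PLN→CHF→JPY: 0.02865 × 0.2001 × 185.5 = 1.06345
Maximum is JPY→PLN→ZAR→JPY at 1.1890; arbitrage exists.

1.1890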